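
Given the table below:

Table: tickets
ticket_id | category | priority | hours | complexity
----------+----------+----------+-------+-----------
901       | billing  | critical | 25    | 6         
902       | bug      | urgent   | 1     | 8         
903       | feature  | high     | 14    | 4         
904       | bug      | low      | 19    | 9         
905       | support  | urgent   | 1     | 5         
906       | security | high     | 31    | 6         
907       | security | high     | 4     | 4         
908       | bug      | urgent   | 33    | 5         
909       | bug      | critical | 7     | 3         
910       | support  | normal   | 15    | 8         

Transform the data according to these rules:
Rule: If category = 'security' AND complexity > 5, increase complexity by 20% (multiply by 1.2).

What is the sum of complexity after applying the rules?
59.2

Step 1: Find records where category = 'security' AND complexity > 5
Step 2: 1 records match, summing to 6
Step 3: After multiplier: 6 × 1.2 = 7.2
Step 4: Unaffected records sum: 52
Step 5: Final sum = 7.2 + 52 = 59.2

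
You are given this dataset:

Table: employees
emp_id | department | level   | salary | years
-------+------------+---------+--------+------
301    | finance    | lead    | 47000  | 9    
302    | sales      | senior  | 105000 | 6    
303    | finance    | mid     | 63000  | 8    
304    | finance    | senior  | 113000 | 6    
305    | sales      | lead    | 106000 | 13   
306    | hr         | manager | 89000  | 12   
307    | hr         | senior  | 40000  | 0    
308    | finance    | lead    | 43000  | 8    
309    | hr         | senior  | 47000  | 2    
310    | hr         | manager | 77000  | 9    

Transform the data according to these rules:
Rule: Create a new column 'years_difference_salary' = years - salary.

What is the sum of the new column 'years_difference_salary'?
-729927

Step 1: For each record, compute years - salary
Example calculations:
  9 - 47000 = -46991
  6 - 105000 = -104994
  8 - 63000 = -62992
  ...
Step 2: Sum all derived values
Step 3: Total = -729927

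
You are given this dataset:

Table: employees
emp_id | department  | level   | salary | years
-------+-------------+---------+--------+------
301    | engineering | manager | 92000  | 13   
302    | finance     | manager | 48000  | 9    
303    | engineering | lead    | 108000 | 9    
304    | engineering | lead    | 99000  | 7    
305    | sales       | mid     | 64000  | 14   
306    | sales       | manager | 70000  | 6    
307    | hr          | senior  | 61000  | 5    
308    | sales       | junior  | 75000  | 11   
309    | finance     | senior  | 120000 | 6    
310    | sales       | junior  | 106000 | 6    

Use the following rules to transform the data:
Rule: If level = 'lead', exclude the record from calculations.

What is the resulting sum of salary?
636000

Step 1: Identify records where level = 'lead'
Step 2: The excluded records sum to 207000
Step 3: Original total salary = 843000
Step 4: Remaining total = 843000 - 207000 = 636000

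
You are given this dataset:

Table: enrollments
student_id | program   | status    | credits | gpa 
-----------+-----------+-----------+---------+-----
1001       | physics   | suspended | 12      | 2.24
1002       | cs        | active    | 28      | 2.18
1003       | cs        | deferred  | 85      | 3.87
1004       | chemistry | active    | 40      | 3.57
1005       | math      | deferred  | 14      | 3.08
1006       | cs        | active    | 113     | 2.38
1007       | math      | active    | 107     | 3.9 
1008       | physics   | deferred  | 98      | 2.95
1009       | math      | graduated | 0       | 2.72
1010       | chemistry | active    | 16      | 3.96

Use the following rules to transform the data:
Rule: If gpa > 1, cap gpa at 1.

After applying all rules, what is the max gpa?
1

Step 1: Original maximum gpa = 3.96
Step 2: Apply cap at 1
Step 3: 10 records had gpa > 1 and were capped
Step 4: Maximum after transformation = 1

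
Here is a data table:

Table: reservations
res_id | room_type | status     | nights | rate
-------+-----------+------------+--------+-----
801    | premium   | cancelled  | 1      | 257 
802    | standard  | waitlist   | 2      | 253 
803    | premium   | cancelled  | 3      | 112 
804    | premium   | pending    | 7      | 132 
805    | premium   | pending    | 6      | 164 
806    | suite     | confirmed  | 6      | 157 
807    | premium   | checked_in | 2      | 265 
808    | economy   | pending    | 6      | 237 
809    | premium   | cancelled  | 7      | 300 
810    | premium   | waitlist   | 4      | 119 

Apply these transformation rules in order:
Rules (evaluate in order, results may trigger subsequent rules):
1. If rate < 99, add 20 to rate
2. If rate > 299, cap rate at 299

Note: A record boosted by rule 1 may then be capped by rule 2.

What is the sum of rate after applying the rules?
1995

Step 1: Apply rule 1 to records with rate < 99
  - 0 records get bonus of 20
  - Of these, 0 records then exceed 299 and get capped
Step 2: Apply rule 2 to records with rate > 299
  - 1 records (original) are capped
Step 3: Calculate final sum = 1995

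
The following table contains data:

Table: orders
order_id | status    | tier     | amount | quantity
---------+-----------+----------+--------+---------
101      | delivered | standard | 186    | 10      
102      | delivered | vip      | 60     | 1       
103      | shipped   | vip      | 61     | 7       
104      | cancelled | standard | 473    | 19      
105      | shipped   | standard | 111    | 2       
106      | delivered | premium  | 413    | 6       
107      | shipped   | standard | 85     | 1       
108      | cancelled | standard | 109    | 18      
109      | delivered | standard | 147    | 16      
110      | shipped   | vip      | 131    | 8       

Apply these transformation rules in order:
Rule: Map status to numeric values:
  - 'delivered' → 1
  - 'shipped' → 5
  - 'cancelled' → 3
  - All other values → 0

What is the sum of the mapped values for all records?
30

Step 1: Apply mapping to each record
Step 2: Count by status:
  'delivered': 4 records × 1 = 4
  'shipped': 4 records × 5 = 20
  'cancelled': 2 records × 3 = 6
Step 3: Sum all mapped values = 30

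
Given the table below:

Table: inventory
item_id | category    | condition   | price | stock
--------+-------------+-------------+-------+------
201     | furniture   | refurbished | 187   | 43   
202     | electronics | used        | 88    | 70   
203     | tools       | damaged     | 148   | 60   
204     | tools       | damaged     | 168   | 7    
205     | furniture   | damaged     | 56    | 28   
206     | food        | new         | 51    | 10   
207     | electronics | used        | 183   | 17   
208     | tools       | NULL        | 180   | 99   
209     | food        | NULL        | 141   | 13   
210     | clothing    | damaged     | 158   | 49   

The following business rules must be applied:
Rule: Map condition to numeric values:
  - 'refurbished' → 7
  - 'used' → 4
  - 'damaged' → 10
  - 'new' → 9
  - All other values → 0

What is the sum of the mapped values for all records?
64

Step 1: Apply mapping to each record
Step 2: Count by status:
  'refurbished': 1 records × 7 = 7
  'used': 2 records × 4 = 8
  'damaged': 4 records × 10 = 40
  'new': 1 records × 9 = 9
Step 3: Sum all mapped values = 64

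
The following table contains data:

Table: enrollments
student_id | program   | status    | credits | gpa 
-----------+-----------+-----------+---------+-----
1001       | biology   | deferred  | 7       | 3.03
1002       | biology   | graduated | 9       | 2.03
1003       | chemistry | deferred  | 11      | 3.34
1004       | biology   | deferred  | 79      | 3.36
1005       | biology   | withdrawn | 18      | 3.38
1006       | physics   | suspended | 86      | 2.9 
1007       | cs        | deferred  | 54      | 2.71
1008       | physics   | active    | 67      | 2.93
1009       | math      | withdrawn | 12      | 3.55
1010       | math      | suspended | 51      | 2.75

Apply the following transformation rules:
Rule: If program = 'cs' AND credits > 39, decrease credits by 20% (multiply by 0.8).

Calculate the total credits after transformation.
383.2

Step 1: Find records where program = 'cs' AND credits > 39
Step 2: 1 records match, summing to 54
Step 3: After multiplier: 54 × 0.8 = 43.2
Step 4: Unaffected records sum: 340
Step 5: Final sum = 43.2 + 340 = 383.2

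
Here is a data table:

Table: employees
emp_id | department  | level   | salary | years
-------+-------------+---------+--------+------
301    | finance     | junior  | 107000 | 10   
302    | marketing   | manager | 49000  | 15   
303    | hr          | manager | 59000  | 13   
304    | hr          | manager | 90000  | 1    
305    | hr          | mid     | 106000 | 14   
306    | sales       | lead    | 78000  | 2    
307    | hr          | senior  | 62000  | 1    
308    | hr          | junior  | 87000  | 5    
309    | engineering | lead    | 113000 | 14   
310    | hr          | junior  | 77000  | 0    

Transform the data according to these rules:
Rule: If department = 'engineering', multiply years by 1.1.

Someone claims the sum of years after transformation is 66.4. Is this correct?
No, the correct result is 76.4.

Step 1: Calculate the correct sum after transformation
Step 2: Apply multiplier 1.1 to records where department = 'engineering'
Step 3: Correct result = 76.4
Step 4: Claimed result = 66.4
Step 5: 76.4 ≠ 66.4
Conclusion: The claimed result is incorrect. The correct answer is 76.4.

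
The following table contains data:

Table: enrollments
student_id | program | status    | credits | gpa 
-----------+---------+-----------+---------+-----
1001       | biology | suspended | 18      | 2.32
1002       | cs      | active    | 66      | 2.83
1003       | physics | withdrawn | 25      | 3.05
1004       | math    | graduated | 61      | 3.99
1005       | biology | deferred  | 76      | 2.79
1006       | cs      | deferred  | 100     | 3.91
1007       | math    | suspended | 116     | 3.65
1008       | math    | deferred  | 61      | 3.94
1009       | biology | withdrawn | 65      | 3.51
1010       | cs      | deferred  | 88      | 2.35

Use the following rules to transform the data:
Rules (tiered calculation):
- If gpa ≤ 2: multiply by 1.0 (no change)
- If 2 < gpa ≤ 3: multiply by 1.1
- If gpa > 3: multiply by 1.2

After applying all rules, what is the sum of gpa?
37.78

Step 1: Tier 1 (gpa ≤ 2): 0 records, sum = 0 × 1.0 = 0.0
Step 2: Tier 2 (2 < gpa ≤ 3): 4 records, sum = 10.29 × 1.1 = 11.32
Step 3: Tier 3 (gpa > 3): 6 records, sum = 22.05 × 1.2 = 26.46
Step 4: Final sum = 0.0 + 11.32 + 26.46 = 37.78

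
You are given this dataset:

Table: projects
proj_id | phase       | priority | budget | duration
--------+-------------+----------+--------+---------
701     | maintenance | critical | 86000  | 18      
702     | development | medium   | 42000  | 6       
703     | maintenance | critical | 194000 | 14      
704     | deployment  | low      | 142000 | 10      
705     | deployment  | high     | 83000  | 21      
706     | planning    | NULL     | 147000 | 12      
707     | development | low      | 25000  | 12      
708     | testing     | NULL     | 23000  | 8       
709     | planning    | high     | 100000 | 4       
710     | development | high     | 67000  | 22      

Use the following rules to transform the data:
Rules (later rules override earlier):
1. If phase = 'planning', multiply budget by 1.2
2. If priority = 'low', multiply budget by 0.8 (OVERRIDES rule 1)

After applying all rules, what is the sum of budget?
925000.0

Step 1: Rule 2 takes priority for records with priority = 'low'
  - 2 records: 167000 × 0.8 = 133600.0
Step 2: Rule 1 applies to remaining records with phase = 'planning'
  - 2 records: 247000 × 1.2 = 296400.0
Step 3: Other records unchanged: 495000
Step 4: Final sum = 133600.0 + 296400.0 + 495000 = 925000.0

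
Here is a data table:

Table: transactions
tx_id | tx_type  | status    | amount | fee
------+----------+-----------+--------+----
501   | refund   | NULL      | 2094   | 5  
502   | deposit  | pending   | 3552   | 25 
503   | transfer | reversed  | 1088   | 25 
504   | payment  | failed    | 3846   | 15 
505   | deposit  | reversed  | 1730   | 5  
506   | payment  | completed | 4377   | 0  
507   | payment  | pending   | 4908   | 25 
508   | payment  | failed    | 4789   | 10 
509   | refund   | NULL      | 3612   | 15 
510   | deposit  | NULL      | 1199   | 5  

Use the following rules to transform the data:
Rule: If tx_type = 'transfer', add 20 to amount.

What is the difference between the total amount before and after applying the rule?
20

Step 1: Original sum of amount = 31195
Step 2: 1 records have tx_type = 'transfer'
Step 3: Each affected record changes by 20
Step 4: Total change = 1 × 20 = 20
Step 5: New sum = 31195 + 20 = 31215
Step 6: Difference = |31215 - 31195| = 20
        (Sum increased by 20)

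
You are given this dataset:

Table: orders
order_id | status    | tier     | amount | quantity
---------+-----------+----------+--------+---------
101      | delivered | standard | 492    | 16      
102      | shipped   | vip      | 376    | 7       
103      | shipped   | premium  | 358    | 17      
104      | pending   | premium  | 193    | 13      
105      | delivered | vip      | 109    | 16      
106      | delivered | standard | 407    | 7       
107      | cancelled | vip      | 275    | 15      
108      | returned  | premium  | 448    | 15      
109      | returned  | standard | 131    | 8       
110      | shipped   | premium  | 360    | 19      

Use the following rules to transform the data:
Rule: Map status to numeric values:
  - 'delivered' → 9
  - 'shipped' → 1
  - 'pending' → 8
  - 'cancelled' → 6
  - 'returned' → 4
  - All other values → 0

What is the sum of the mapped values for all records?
52

Step 1: Apply mapping to each record
Step 2: Count by status:
  'delivered': 3 records × 9 = 27
  'shipped': 3 records × 1 = 3
  'pending': 1 records × 8 = 8
  'cancelled': 1 records × 6 = 6
  'returned': 2 records × 4 = 8
Step 3: Sum all mapped values = 52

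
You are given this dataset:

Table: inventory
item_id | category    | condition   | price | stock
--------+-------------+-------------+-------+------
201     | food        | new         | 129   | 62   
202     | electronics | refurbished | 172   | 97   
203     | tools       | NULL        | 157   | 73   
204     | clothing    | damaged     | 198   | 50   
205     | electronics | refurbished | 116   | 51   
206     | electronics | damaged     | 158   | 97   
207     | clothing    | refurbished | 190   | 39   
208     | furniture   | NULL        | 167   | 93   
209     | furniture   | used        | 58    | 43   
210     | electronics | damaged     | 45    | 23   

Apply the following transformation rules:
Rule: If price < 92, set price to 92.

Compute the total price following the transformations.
1471

Step 1: 2 records have price < 92
Step 2: These records originally summed to 103
Step 3: After setting to minimum: 2 × 92 = 184
Step 4: Unaffected records sum: 1287
Step 5: Final sum = 184 + 1287 = 1471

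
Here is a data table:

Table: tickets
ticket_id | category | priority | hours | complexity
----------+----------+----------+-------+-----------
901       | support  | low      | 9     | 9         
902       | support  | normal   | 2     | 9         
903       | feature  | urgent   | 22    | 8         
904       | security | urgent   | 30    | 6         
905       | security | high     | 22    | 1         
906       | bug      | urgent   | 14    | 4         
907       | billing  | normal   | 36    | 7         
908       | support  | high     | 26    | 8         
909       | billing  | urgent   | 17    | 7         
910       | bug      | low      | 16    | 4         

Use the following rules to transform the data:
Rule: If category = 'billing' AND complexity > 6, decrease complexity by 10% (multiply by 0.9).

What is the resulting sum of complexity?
61.6

Step 1: Find records where category = 'billing' AND complexity > 6
Step 2: 2 records match, summing to 14
Step 3: After multiplier: 14 × 0.9 = 12.6
Step 4: Unaffected records sum: 49
Step 5: Final sum = 12.6 + 49 = 61.6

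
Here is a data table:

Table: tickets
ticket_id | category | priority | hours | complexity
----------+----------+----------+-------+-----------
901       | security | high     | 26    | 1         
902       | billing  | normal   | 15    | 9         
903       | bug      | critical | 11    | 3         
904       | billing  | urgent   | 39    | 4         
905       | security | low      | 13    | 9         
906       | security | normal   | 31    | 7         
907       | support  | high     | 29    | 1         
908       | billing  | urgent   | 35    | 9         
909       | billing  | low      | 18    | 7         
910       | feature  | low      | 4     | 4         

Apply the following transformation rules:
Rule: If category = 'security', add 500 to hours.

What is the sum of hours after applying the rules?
1721

Step 1: Count records where category = 'security': 3
Step 2: Total bonus added: 3 × 500 = 1500
Step 3: Original sum of hours: 221
Step 4: Final sum = 221 + 1500 = 1721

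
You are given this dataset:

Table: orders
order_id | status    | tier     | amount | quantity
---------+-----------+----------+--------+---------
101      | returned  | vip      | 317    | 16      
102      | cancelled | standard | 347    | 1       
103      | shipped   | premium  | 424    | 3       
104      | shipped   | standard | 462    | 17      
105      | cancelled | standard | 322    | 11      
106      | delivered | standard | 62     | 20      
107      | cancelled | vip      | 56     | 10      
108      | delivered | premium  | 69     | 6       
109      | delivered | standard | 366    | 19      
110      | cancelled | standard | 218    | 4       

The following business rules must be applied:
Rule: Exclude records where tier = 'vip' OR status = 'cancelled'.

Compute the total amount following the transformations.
1383

Step 1: Find records where tier = 'vip' OR status = 'cancelled'
Step 2: 5 records match, summing to 1260
Step 3: Original sum: 2643
Step 4: Remaining sum = 2643 - 1260 = 1383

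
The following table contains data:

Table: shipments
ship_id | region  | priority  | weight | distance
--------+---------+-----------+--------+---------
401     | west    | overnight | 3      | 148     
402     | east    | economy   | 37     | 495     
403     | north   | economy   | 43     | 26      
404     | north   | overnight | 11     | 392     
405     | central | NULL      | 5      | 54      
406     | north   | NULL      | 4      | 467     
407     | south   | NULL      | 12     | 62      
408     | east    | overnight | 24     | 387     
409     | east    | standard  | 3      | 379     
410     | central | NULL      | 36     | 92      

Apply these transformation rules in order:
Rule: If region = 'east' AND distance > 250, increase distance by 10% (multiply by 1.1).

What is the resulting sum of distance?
2628.1

Step 1: Find records where region = 'east' AND distance > 250
Step 2: 3 records match, summing to 1261
Step 3: After multiplier: 1261 × 1.1 = 1387.1
Step 4: Unaffected records sum: 1241
Step 5: Final sum = 1387.1 + 1241 = 2628.1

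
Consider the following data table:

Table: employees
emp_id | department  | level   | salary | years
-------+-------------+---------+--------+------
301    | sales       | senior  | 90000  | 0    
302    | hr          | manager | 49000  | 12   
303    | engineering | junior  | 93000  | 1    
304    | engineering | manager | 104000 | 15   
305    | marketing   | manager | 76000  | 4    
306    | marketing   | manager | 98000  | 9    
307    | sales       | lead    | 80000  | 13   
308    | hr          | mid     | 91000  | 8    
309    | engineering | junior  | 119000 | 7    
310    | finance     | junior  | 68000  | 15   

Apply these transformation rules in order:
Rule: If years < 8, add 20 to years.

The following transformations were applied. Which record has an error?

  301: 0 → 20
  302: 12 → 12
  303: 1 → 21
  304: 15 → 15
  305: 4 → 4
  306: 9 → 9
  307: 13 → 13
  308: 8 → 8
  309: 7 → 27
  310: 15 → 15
Record 305 has an error. The correct transformed value should be 24, not 4.

Step 1: Check each record against the rule
Step 2: Record 305 has years = 4
Step 3: Since 4 < 8, the bonus should have been applied
Step 4: Correct value = 24, but claimed value = 4
Conclusion: Record 305 has the error.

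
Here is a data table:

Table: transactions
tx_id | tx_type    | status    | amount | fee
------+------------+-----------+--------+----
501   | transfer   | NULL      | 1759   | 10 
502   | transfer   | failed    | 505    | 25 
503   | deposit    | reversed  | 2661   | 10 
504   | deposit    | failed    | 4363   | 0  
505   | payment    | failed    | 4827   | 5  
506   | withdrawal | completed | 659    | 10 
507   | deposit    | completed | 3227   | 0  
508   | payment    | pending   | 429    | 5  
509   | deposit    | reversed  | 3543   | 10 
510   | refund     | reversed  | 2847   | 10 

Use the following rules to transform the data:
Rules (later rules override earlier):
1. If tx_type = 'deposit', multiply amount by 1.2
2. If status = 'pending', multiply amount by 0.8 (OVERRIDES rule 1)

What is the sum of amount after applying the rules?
27493.0

Step 1: Rule 2 takes priority for records with status = 'pending'
  - 1 records: 429 × 0.8 = 343.2
Step 2: Rule 1 applies to remaining records with tx_type = 'deposit'
  - 4 records: 13794 × 1.2 = 16552.8
Step 3: Other records unchanged: 10597
Step 4: Final sum = 343.2 + 16552.8 + 10597 = 27493.0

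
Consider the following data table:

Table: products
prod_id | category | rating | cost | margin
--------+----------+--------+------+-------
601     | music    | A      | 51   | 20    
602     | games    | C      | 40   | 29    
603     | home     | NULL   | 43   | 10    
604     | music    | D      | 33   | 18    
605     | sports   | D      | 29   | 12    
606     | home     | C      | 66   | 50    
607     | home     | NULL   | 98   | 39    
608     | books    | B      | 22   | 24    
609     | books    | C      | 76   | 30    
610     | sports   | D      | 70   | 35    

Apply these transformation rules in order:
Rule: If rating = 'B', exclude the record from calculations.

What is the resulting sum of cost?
506

Step 1: Identify records where rating = 'B'
Step 2: The excluded records sum to 22
Step 3: Original total cost = 528
Step 4: Remaining total = 528 - 22 = 506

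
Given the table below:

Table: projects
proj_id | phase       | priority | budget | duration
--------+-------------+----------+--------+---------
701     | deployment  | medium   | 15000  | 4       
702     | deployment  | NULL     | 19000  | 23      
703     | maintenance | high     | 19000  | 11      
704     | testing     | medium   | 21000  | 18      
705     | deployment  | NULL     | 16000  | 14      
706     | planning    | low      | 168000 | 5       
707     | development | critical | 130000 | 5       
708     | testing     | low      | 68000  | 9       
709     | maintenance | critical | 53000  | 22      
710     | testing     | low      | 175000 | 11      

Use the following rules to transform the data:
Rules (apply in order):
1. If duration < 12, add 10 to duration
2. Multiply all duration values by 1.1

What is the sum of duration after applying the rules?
200.2

Step 1: Apply Rule 1 - Add 10 to records with duration < 12
  - 6 records affected: 45 + (6 × 10) = 105
  - Unaffected records: 77
  - Sum after Rule 1: 182
Step 2: Apply Rule 2 - Multiply all by 1.1
  - 182 × 1.1 = 200.2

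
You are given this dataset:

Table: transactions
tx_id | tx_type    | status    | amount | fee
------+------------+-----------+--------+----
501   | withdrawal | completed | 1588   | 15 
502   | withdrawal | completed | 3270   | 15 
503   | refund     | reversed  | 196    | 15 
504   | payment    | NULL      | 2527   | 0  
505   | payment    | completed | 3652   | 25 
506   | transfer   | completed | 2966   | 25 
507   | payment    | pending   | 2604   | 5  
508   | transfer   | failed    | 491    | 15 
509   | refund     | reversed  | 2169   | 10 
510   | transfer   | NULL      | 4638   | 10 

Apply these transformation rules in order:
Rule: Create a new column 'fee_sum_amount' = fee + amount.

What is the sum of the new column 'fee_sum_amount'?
24236

Step 1: For each record, compute fee + amount
Example calculations:
  15 + 1588 = 1603
  15 + 3270 = 3285
  15 + 196 = 211
  ...
Step 2: Sum all derived values
Step 3: Total = 24236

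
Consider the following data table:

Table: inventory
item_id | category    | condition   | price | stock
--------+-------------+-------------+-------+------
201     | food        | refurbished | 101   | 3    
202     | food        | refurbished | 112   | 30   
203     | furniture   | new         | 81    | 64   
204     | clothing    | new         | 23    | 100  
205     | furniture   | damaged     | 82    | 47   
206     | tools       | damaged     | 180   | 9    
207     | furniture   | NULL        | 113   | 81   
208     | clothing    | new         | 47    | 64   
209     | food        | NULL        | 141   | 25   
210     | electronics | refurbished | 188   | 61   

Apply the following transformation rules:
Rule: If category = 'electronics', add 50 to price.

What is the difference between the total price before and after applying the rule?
50

Step 1: Original sum of price = 1068
Step 2: 1 records have category = 'electronics'
Step 3: Each affected record changes by 50
Step 4: Total change = 1 × 50 = 50
Step 5: New sum = 1068 + 50 = 1118
Step 6: Difference = |1118 - 1068| = 50
        (Sum increased by 50)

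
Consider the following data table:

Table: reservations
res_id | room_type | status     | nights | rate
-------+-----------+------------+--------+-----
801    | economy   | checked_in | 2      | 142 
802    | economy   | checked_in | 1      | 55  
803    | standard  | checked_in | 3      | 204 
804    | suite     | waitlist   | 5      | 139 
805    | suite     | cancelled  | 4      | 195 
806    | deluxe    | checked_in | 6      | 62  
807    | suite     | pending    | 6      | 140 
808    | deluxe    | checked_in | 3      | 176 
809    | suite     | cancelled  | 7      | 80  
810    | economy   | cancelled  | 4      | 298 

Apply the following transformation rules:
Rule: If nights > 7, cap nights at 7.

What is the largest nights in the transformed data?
7

Step 1: Original maximum nights = 7
Step 2: Check cap of 7 against maximum
Step 3: No records exceed the cap (max 7 <= cap 7), so no capping applies
Step 4: Maximum after transformation = 7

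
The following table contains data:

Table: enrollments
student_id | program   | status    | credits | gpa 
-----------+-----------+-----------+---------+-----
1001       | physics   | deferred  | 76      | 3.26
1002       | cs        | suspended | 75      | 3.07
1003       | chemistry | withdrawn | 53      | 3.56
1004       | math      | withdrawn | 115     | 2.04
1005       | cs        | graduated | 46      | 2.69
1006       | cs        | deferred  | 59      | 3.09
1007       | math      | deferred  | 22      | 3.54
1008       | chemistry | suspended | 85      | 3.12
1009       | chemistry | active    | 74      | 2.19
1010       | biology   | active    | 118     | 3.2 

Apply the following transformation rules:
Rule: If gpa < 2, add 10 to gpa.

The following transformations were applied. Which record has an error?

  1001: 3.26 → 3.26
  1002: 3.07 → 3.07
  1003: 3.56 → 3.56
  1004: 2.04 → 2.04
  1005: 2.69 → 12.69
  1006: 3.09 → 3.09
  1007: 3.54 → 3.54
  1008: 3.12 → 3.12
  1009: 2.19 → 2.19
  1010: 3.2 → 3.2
Record 1005 has an error. The correct transformed value should be 2.69, not 12.69.

Step 1: Check each record against the rule
Step 2: Record 1005 has gpa = 2.69
Step 3: Since 2.69 >= 2, the bonus should not have been applied
Step 4: Correct value = 2.69, but claimed value = 12.69
Conclusion: Record 1005 has the error.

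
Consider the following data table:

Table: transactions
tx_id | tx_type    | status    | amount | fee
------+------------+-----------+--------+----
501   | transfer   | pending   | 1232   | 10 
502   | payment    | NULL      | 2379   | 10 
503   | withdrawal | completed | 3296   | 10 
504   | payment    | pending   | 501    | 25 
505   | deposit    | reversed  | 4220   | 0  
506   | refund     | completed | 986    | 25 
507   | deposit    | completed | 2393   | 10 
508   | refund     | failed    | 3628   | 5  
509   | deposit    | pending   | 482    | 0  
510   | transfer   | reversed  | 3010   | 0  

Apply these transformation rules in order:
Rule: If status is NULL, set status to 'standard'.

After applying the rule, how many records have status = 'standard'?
1

Step 1: Count records where status IS NULL
Step 2: Found 1 records with NULL status
Step 3: These records will have status set to 'standard'
Step 4: Records already having status = 'standard': 0
Step 5: Answer: 1 + 0 = 1 records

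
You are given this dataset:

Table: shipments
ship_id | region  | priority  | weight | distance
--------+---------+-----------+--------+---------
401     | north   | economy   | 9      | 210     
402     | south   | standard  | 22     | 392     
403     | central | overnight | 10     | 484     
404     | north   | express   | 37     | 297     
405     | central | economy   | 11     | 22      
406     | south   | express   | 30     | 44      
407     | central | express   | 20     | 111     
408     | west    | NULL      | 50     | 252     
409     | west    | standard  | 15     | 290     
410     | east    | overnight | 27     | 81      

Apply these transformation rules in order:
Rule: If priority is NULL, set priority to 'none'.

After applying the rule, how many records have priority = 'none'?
1

Step 1: Count records where priority IS NULL
Step 2: Found 1 records with NULL priority
Step 3: These records will have priority set to 'none'
Step 4: Records already having priority = 'none': 0
Step 5: Answer: 1 + 0 = 1 records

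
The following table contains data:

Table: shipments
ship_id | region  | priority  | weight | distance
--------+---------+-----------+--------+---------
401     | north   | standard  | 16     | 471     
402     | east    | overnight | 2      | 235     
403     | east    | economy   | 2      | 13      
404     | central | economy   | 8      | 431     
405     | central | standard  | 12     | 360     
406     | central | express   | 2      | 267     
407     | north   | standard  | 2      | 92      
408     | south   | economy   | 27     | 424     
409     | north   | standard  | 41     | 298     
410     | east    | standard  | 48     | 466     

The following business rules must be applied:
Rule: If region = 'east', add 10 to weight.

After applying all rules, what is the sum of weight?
190

Step 1: Count records where region = 'east': 3
Step 2: Total bonus added: 3 × 10 = 30
Step 3: Original sum of weight: 160
Step 4: Final sum = 160 + 30 = 190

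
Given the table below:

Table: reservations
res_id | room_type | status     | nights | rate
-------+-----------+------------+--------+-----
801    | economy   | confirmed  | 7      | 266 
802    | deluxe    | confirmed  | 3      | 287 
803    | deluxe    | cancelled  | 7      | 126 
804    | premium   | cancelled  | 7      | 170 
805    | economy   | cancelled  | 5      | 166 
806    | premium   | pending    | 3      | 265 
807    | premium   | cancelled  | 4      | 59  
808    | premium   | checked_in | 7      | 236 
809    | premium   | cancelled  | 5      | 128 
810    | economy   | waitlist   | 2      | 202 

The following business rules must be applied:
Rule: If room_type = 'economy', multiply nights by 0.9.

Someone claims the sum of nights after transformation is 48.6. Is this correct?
Yes, the result is correct.

Step 1: Calculate the correct sum after transformation
Step 2: Apply multiplier 0.9 to records where room_type = 'economy'
Step 3: Correct result = 48.6
Step 4: Claimed result = 48.6
Step 5: 48.6 = 48.6 ✓
Conclusion: The claimed result is correct.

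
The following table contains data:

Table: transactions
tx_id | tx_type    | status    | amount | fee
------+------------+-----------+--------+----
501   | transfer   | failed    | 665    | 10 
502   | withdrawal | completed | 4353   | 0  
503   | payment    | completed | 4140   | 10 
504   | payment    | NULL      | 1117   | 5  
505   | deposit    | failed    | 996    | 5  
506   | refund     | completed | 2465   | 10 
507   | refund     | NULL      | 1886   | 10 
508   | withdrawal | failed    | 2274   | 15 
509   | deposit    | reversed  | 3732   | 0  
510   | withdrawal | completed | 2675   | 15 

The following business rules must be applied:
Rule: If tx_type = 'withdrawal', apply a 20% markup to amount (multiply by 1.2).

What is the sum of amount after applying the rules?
26163.4

Step 1: Records with tx_type = 'withdrawal' have total amount = 9302
Step 2: Apply multiplier: 9302 × 1.2 = 11162.4
Step 3: Other records total: 15001
Step 4: Final sum = 11162.4 + 15001 = 26163.4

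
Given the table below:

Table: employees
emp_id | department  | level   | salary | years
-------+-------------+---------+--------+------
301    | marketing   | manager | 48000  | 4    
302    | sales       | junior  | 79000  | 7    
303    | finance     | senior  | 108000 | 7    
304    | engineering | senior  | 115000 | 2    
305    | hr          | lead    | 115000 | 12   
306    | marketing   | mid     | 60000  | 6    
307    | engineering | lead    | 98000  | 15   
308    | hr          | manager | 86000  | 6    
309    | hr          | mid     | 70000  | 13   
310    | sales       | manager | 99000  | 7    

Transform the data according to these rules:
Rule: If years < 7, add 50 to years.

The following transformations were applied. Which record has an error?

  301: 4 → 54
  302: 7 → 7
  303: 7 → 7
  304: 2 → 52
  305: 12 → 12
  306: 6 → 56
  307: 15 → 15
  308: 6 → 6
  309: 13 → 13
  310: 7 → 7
Record 308 has an error. The correct transformed value should be 56, not 6.

Step 1: Check each record against the rule
Step 2: Record 308 has years = 6
Step 3: Since 6 < 7, the bonus should have been applied
Step 4: Correct value = 56, but claimed value = 6
Conclusion: Record 308 has the error.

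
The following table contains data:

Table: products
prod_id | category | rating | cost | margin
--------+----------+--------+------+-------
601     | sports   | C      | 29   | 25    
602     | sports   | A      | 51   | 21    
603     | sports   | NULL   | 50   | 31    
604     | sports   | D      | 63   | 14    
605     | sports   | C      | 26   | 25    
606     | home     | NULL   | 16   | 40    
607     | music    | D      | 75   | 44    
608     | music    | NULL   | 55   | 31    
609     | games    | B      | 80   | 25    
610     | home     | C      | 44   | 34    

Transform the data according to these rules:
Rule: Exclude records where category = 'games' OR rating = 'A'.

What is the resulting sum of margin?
244

Step 1: Find records where category = 'games' OR rating = 'A'
Step 2: 2 records match, summing to 46
Step 3: Original sum: 290
Step 4: Remaining sum = 290 - 46 = 244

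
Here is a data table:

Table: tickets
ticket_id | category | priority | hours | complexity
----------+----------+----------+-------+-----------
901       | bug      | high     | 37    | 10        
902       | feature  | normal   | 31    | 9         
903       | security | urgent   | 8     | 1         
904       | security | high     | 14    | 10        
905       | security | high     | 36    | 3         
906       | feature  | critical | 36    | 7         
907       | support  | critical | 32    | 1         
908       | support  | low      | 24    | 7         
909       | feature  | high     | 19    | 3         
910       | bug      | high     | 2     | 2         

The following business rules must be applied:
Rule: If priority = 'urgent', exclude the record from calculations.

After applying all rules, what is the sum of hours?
231

Step 1: Identify records where priority = 'urgent'
Step 2: The excluded records sum to 8
Step 3: Original total hours = 239
Step 4: Remaining total = 239 - 8 = 231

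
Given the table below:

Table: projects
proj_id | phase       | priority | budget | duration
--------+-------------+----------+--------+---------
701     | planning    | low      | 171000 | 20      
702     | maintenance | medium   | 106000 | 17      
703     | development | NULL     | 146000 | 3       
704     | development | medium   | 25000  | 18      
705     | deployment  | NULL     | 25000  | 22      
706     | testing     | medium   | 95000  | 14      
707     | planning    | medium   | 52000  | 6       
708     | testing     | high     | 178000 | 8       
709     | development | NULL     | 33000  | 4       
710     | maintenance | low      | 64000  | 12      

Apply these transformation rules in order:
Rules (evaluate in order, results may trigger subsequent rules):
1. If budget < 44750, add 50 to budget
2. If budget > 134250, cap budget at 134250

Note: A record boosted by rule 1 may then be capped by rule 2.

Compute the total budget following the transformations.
802900

Step 1: Apply rule 1 to records with budget < 44750
  - 3 records get bonus of 50
  - Of these, 0 records then exceed 134250 and get capped
Step 2: Apply rule 2 to records with budget > 134250
  - 3 records (original) are capped
Step 3: Calculate final sum = 802900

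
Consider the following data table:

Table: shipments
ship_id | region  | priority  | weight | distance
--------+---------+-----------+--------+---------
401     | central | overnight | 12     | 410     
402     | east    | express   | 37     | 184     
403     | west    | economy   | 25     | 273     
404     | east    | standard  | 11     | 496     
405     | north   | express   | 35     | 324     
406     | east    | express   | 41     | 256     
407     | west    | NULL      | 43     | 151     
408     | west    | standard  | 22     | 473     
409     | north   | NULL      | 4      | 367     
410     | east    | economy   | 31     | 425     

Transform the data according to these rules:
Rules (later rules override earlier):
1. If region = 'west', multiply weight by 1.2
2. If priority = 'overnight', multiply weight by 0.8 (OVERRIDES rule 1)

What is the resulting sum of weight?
276.6

Step 1: Rule 2 takes priority for records with priority = 'overnight'
  - 1 records: 12 × 0.8 = 9.6
Step 2: Rule 1 applies to remaining records with region = 'west'
  - 3 records: 90 × 1.2 = 108.0
Step 3: Other records unchanged: 159
Step 4: Final sum = 9.6 + 108.0 + 159 = 276.6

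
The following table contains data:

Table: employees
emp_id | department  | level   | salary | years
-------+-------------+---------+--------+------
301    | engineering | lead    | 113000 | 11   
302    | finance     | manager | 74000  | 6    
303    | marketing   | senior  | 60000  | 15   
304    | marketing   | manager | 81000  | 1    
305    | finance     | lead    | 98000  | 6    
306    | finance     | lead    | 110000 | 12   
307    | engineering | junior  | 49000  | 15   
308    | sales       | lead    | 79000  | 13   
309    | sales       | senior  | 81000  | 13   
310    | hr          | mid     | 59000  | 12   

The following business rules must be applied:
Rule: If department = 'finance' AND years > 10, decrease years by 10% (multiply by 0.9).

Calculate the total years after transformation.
102.8

Step 1: Find records where department = 'finance' AND years > 10
Step 2: 1 records match, summing to 12
Step 3: After multiplier: 12 × 0.9 = 10.8
Step 4: Unaffected records sum: 92
Step 5: Final sum = 10.8 + 92 = 102.8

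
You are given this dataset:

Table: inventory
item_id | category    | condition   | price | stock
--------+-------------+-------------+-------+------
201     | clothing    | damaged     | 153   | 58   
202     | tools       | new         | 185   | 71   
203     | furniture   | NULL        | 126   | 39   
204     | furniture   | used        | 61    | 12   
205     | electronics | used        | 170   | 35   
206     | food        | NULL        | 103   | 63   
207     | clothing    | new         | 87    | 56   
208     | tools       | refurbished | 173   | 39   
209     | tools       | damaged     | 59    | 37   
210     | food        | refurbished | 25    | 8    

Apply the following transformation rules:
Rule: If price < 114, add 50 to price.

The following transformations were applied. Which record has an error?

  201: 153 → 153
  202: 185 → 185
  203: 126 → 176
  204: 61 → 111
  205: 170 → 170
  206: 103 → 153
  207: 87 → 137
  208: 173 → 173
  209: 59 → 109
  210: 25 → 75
Record 203 has an error. The correct transformed value should be 126, not 176.

Step 1: Check each record against the rule
Step 2: Record 203 has price = 126
Step 3: Since 126 >= 114, the bonus should not have been applied
Step 4: Correct value = 126, but claimed value = 176
Conclusion: Record 203 has the error.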